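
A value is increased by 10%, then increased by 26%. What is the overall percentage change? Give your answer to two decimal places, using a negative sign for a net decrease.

The combined multiplier is 1.1 × 1.26 = 1.386.
That corresponds to an increase of 38.60%.

38.60%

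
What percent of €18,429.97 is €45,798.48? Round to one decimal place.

248.5%

€45,798.48 ÷ €18,429.97 ≈ 248.5%.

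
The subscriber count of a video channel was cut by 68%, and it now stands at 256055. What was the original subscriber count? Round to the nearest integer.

800172

The overall multiplier applied was 0.32.
So the original subscriber count was 256055 ÷ 0.32 ≈ 800172.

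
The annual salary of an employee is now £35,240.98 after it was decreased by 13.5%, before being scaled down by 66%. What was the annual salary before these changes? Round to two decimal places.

Undoing the 66% decrease: £35,240.98 ÷ 0.34 ≈ £103649.941176.
Undoing the 13.5% decrease: £103649.941176 ÷ 0.865 ≈ £119,826.52.

£119,826.52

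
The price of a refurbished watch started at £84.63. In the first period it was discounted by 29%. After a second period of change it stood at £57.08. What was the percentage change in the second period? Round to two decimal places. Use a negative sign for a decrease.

-5.00%

After the first period: £84.63 × 0.71 = £60.0873.
Second-period multiplier: £57.08 ÷ £60.0873 ≈ 0.949951.
That is a change of -5.00%.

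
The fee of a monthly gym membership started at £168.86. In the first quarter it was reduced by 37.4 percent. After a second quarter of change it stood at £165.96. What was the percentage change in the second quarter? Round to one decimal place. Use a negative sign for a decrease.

57.0%

After the first quarter: £168.86 × 0.626 = £105.70636.
Second-quarter multiplier: £165.96 ÷ £105.70636 ≈ 1.57001.
That is a change of 57.0%.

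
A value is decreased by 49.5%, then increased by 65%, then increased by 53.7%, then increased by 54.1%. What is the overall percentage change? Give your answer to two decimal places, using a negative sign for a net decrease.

97.36%

A 49.5% decrease multiplies by 0.505.
Then a 65% increase: 0.505 × 1.65 = 0.83325.
Then a 53.7% increase: 0.83325 × 1.537 = 1.28070525.
Then a 54.1% increase: 1.28070525 × 1.541 = 1.97356679025.
Overall factor 1.97356679025, i.e. 97.36%.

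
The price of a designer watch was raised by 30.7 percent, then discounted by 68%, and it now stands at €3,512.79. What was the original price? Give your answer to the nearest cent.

€8,398.98

The overall multiplier applied was 1.307 × 0.32 = 0.41824.
So the original price was €3,512.79 ÷ 0.41824 ≈ €8,398.98.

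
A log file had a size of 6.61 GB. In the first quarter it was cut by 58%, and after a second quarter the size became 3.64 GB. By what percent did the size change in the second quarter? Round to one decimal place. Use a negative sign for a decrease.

After the first quarter: 6.61 × 0.42 = 2.7762.
Second-quarter multiplier: 3.64 ÷ 2.7762 ≈ 1.31114.
That is a change of 31.1%.

31.1%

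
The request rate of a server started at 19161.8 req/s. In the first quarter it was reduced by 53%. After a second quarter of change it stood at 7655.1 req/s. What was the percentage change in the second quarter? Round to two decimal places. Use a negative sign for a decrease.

After the first quarter: 19161.8 × 0.47 = 9006.046.
Second-quarter multiplier: 7655.1 ÷ 9006.046 ≈ 0.849996.
That is a change of -15.00%.

-15.00%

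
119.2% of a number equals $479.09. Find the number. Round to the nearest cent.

$401.92

$479.09 ÷ 1.192 ≈ $401.92.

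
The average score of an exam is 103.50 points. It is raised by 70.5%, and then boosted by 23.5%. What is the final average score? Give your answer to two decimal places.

Each change multiplies by a factor: 1.705 × 1.235 = 2.105675.
103.50 × 2.105675 = 217.9373625 ≈ 217.94.

217.94 points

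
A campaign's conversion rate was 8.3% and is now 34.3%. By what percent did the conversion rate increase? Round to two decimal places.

313.25%

The change is 34.3 − 8.3 = 26.0 percentage points.
Relative to the original 8.3%, that is 26.0 ÷ 8.3 ≈ 313.25%.
So the conversion rate rose by 313.25%.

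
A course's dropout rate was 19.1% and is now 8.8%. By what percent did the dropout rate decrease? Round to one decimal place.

The change is 8.8 − 19.1 = -10.3 percentage points.
Relative to the original 19.1%, that is -10.3 ÷ 19.1 ≈ -53.9%.
So the dropout rate fell by 53.9%.

53.9%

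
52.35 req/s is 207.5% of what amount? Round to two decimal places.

52.35 req/s ÷ 2.075 ≈ 25.23 req/s.

25.23 req/s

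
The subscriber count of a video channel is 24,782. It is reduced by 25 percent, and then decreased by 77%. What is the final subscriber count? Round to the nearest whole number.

4,275

25% decrease: 24,782 × 0.75 = 18586.5.
77% decrease: 18586.5 × 0.23 = 4274.895 ≈ 4,275.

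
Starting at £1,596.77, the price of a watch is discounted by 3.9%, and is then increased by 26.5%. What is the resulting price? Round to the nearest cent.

£1,941.14

3.9% decrease: £1,596.77 × 0.961 = £1534.49597.
After the 26.5% increase: £1534.49597 × 1.265 = £1941.13740205 ≈ £1,941.14.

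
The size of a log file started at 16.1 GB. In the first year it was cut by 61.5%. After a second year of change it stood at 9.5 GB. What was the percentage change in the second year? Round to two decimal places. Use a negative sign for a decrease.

53.26%

After the first year: 16.1 × 0.385 = 6.1985.
Second-year multiplier: 9.5 ÷ 6.1985 ≈ 1.532629.
That is a change of 53.26%.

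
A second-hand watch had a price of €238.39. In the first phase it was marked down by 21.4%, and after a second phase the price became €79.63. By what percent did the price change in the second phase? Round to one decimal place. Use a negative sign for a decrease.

-57.5%

After the first phase: €238.39 × 0.786 = €187.37454.
Second-phase multiplier: €79.63 ÷ €187.37454 ≈ 0.42498.
That is a change of -57.5%.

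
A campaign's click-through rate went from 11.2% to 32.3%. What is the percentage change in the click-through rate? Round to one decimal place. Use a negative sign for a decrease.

188.4%

The change is 32.3 − 11.2 = 21.1 percentage points.
Relative to the original 11.2%, that is 21.1 ÷ 11.2 ≈ 188.4%.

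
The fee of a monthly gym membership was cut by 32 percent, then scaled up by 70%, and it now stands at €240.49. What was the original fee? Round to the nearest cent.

Undoing the 70% increase: €240.49 ÷ 1.7 ≈ €141.464706.
Undoing the 32% decrease: €141.464706 ÷ 0.68 ≈ €208.04.

€208.04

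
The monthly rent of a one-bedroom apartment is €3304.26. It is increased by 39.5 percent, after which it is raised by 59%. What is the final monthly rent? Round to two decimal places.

Apply the 39.5% increase: €3304.26 × 1.395 = €4609.4427.
After the 59% increase: €4609.4427 × 1.59 = €7329.013893 ≈ €7329.01.

€7329.01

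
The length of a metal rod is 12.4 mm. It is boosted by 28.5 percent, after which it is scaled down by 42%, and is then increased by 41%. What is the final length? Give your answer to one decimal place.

13.0 mm

Each change multiplies by a factor: 1.285 × 0.58 × 1.41 = 1.050873.
12.4 × 1.050873 = 13.0308252 ≈ 13.0.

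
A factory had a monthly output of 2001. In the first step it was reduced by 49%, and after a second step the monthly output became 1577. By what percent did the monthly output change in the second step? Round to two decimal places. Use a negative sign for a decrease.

54.53%

After the first step: 2001 × 0.51 = 1020.51.
Second-step multiplier: 1577 ÷ 1020.51 ≈ 1.545306.
That is a change of 54.53%.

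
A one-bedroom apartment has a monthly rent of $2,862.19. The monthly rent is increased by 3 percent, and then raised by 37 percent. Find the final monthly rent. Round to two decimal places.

Each change multiplies by a factor: 1.03 × 1.37 = 1.4111.
$2,862.19 × 1.4111 = $4038.836309 ≈ $4,038.84.

$4,038.84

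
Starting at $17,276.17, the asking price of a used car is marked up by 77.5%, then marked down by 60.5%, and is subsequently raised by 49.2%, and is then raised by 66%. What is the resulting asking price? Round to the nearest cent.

77.5% increase: $17,276.17 × 1.775 = $30665.20175.
60.5% decrease: $30665.20175 × 0.395 = $12112.75469125.
49.2% increase: $12112.75469125 × 1.492 = $18072.229999345.
66% increase: $18072.229999345 × 1.66 = $29999.9017989127 ≈ $29,999.90.

$29,999.90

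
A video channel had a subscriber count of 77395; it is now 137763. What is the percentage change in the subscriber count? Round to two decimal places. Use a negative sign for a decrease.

Change: 137763 − 77395 = 60368.
Relative to the original: 60368 ÷ 77395 ≈ 78.00%.

78.00%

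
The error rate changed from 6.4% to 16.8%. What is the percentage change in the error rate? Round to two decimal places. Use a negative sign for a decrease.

The change is 16.8 − 6.4 = 10.4 percentage points.
Relative to the original 6.4%, that is 10.4 ÷ 6.4 = 162.50%.

162.50%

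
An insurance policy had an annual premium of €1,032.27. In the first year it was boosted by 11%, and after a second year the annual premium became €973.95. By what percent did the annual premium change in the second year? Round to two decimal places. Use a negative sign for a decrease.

-15.00%

After the first year: €1,032.27 × 1.11 = €1145.8197.
Second-year multiplier: €973.95 ÷ €1145.8197 ≈ 0.850003.
That is a change of -15.00%.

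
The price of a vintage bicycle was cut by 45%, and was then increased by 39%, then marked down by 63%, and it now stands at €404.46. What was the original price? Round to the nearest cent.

The overall multiplier applied was 0.55 × 1.39 × 0.37 = 0.282865.
So the original price was €404.46 ÷ 0.282865 ≈ €1429.87.

€1429.87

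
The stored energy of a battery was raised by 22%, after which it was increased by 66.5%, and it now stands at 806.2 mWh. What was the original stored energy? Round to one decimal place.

The overall multiplier applied was 1.22 × 1.665 = 2.0313.
So the original stored energy was 806.2 ÷ 2.0313 ≈ 396.9 mWh.

396.9 mWh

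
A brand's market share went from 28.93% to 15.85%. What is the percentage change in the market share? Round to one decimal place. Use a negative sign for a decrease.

-45.2%

The change is 15.85 − 28.93 = -13.08 percentage points.
Relative to the original 28.93%, that is -13.08 ÷ 28.93 ≈ -45.2%.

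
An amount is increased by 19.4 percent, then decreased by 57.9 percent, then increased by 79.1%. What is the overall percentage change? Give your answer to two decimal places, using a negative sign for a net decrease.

The combined multiplier is 1.194 × 0.421 × 1.791 = 0.900289134.
That corresponds to a decrease of 9.97%.

-9.97%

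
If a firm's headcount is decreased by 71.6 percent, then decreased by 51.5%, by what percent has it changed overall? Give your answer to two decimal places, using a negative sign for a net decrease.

-86.23%

A 71.6% decrease multiplies by 0.284.
Then a 51.5% decrease: 0.284 × 0.485 = 0.13774.
Overall factor 0.13774, i.e. -86.23%.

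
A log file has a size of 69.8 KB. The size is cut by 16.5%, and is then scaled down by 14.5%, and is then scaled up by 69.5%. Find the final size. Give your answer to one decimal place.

Apply the 16.5% decrease: 69.8 × 0.835 = 58.283.
14.5% decrease: 58.283 × 0.855 = 49.831965.
Apply the 69.5% increase: 49.831965 × 1.695 = 84.465180675 ≈ 84.5.

84.5 KB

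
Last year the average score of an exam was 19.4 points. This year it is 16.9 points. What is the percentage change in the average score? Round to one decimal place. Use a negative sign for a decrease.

-12.9%

Change: 16.9 − 19.4 = -2.5.
Relative to the original: -2.5 ÷ 19.4 ≈ -12.9%.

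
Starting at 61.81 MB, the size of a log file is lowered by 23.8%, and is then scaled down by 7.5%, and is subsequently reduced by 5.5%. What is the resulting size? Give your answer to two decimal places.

41.17 MB

23.8% decrease: 61.81 × 0.762 = 47.09922.
7.5% decrease: 47.09922 × 0.925 = 43.5667785.
5.5% decrease: 43.5667785 × 0.945 = 41.1706056825 ≈ 41.17.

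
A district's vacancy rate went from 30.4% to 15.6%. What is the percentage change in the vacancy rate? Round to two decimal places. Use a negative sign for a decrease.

-48.68%

The change is 15.6 − 30.4 = -14.8 percentage points.
Relative to the original 30.4%, that is -14.8 ÷ 30.4 ≈ -48.68%.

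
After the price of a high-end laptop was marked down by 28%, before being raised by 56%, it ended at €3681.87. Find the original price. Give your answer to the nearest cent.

€3278.02

The overall multiplier applied was 0.72 × 1.56 = 1.1232.
So the original price was €3681.87 ÷ 1.1232 ≈ €3278.02.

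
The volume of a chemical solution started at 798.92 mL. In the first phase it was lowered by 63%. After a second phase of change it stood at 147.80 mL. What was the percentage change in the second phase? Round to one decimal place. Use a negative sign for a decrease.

After the first phase: 798.92 × 0.37 = 295.6004.
Second-phase multiplier: 147.80 ÷ 295.6004 ≈ 0.5.
That is a change of -50.0%.

-50.0%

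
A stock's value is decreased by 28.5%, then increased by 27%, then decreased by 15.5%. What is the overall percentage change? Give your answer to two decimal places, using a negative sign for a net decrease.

-23.27%

A 28.5% decrease multiplies by 0.715.
Then a 27% increase: 0.715 × 1.27 = 0.90805.
Then a 15.5% decrease: 0.90805 × 0.845 = 0.76730225.
Overall factor 0.76730225, i.e. -23.27%.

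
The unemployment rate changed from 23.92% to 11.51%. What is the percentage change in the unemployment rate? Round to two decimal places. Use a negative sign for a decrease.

-51.88%

The change is 11.51 − 23.92 = -12.41 percentage points.
Relative to the original 23.92%, that is -12.41 ÷ 23.92 ≈ -51.88%.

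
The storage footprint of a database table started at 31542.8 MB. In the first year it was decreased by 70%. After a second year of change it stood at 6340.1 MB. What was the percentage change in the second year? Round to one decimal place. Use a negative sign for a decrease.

After the first year: 31542.8 × 0.3 = 9462.84.
Second-year multiplier: 6340.1 ÷ 9462.84 ≈ 0.67.
That is a change of -33.0%.

-33.0%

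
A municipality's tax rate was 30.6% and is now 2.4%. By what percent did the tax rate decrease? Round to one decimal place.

92.2%

The change is 2.4 − 30.6 = -28.2 percentage points.
Relative to the original 30.6%, that is -28.2 ÷ 30.6 ≈ -92.2%.
So the tax rate fell by 92.2%.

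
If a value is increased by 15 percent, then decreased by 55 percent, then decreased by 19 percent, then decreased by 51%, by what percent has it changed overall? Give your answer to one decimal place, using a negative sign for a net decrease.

-79.5%

The combined multiplier is 1.15 × 0.45 × 0.81 × 0.49 = 0.20539575.
That corresponds to a decrease of 79.5%.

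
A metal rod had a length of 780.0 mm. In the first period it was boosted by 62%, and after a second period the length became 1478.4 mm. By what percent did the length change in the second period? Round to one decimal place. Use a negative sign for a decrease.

After the first period: 780.0 × 1.62 = 1263.6.
Second-period multiplier: 1478.4 ÷ 1263.6 ≈ 1.16999.
That is a change of 17.0%.

17.0%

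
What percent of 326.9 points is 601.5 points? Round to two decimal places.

601.5 points ÷ 326.9 points ≈ 184.00%.

184.00%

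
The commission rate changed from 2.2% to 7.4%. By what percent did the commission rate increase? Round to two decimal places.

236.36%

The change is 7.4 − 2.2 = 5.2 percentage points.
Relative to the original 2.2%, that is 5.2 ÷ 2.2 ≈ 236.36%.
So the commission rate rose by 236.36%.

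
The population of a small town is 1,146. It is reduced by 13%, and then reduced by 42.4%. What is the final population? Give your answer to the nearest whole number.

Apply the 13% decrease: 1,146 × 0.87 = 997.02.
After the 42.4% decrease: 997.02 × 0.576 = 574.28352 ≈ 574.

574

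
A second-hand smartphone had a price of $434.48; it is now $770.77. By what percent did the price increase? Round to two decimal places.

Change: $770.77 − $434.48 = $336.29.
Relative to the original: $336.29 ÷ $434.48 ≈ 77.40%.
So the price increased by 77.40%.

77.40%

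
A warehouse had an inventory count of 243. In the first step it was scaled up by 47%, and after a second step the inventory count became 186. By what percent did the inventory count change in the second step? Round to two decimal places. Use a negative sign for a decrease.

-47.93%

After the first step: 243 × 1.47 = 357.21.
Second-step multiplier: 186 ÷ 357.21 ≈ 0.520702.
That is a change of -47.93%.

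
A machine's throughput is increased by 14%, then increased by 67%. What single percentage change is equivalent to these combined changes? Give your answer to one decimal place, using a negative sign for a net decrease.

90.4%

The combined multiplier is 1.14 × 1.67 = 1.9038.
That corresponds to an increase of 90.4%.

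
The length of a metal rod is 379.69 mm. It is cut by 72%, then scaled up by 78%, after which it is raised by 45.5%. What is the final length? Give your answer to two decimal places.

275.34 mm

Each change multiplies by a factor: 0.28 × 1.78 × 1.455 = 0.725172.
379.69 × 0.725172 = 275.34055668 ≈ 275.34.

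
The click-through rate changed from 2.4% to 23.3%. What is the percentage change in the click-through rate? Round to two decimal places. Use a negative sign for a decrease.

870.83%

The change is 23.3 − 2.4 = 20.9 percentage points.
Relative to the original 2.4%, that is 20.9 ÷ 2.4 ≈ 870.83%.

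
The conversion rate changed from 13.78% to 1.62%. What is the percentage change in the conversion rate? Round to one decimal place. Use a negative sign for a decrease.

-88.2%

The change is 1.62 − 13.78 = -12.16 percentage points.
Relative to the original 13.78%, that is -12.16 ÷ 13.78 ≈ -88.2%.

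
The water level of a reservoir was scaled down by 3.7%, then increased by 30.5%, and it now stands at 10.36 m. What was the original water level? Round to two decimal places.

The overall multiplier applied was 0.963 × 1.305 = 1.256715.
So the original water level was 10.36 ÷ 1.256715 ≈ 8.24 m.

8.24 m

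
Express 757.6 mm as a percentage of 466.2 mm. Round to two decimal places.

162.51%

757.6 mm ÷ 466.2 mm ≈ 162.51%.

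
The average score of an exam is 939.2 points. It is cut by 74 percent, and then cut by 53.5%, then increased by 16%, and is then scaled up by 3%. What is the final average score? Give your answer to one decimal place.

Each change multiplies by a factor: 0.26 × 0.465 × 1.16 × 1.03 = 0.14445132.
939.2 × 0.14445132 = 135.668679744 ≈ 135.7.

135.7 points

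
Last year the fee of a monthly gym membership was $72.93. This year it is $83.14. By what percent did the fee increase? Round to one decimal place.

Change: $83.14 − $72.93 = $10.21.
Relative to the original: $10.21 ÷ $72.93 ≈ 14.0%.
So the fee increased by 14.0%.

14.0%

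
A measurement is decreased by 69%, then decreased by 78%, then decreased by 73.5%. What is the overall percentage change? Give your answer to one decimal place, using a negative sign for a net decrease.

A 69% decrease multiplies by 0.31.
Then a 78% decrease: 0.31 × 0.22 = 0.0682.
Then a 73.5% decrease: 0.0682 × 0.265 = 0.018073.
Overall factor 0.018073, i.e. -98.2%.

-98.2%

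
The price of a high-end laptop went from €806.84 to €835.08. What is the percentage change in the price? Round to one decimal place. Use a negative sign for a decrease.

3.5%

Change: €835.08 − €806.84 = €28.24.
Relative to the original: €28.24 ÷ €806.84 ≈ 3.5%.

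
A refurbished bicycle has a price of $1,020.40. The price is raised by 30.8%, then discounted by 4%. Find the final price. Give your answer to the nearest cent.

30.8% increase: $1,020.40 × 1.308 = $1334.6832.
After the 4% decrease: $1334.6832 × 0.96 = $1281.295872 ≈ $1,281.30.

$1,281.30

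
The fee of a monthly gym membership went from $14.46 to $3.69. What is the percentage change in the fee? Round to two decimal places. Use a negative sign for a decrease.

-74.48%

Change: $3.69 − $14.46 = -$10.77.
Relative to the original: -$10.77 ÷ $14.46 ≈ -74.48%.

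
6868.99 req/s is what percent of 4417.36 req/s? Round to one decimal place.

155.5%

6868.99 req/s ÷ 4417.36 req/s ≈ 155.5%.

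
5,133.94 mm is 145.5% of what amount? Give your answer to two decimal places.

5,133.94 mm ÷ 1.455 ≈ 3,528.48 mm.

3,528.48 mm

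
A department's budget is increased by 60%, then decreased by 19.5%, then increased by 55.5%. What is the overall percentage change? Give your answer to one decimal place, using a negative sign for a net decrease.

100.3%

A 60% increase multiplies by 1.6.
Then a 19.5% decrease: 1.6 × 0.805 = 1.288.
Then a 55.5% increase: 1.288 × 1.555 = 2.00284.
Overall factor 2.00284, i.e. 100.3%.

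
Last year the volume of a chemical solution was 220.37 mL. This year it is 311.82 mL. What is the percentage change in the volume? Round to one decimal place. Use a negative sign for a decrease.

Change: 311.82 − 220.37 = 91.45.
Relative to the original: 91.45 ÷ 220.37 ≈ 41.5%.

41.5%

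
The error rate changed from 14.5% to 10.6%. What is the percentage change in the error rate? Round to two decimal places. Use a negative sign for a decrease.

-26.90%

The change is 10.6 − 14.5 = -3.9 percentage points.
Relative to the original 14.5%, that is -3.9 ÷ 14.5 ≈ -26.90%.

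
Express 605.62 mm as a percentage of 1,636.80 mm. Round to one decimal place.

605.62 mm ÷ 1,636.80 mm ≈ 37.0%.

37.0%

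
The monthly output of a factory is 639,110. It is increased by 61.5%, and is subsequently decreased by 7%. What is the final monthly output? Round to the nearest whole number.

Each change multiplies by a factor: 1.615 × 0.93 = 1.50195.
639,110 × 1.50195 = 959911.2645 ≈ 959,911.

959,911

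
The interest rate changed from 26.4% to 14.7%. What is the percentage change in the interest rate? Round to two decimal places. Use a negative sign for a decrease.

The change is 14.7 − 26.4 = -11.7 percentage points.
Relative to the original 26.4%, that is -11.7 ÷ 26.4 ≈ -44.32%.

-44.32%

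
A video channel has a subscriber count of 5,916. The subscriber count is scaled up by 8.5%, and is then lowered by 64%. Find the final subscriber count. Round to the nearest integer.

Each change multiplies by a factor: 1.085 × 0.36 = 0.3906.
5,916 × 0.3906 = 2310.7896 ≈ 2,311.

2,311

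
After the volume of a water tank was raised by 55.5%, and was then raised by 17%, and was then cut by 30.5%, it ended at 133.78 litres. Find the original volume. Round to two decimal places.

The overall multiplier applied was 1.555 × 1.17 × 0.695 = 1.26444825.
So the original volume was 133.78 ÷ 1.26444825 ≈ 105.80 litres.

105.80 litres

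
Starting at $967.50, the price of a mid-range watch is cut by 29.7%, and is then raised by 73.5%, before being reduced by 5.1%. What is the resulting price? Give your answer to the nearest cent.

$1119.88

Each change multiplies by a factor: 0.703 × 1.735 × 0.949 = 1.157500045.
$967.50 × 1.157500045 = $1119.8812935375 ≈ $1119.88.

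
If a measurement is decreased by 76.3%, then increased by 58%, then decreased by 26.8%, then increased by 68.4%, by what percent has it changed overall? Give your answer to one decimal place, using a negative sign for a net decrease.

A 76.3% decrease multiplies by 0.237.
Then a 58% increase: 0.237 × 1.58 = 0.37446.
Then a 26.8% decrease: 0.37446 × 0.732 = 0.27410472.
Then a 68.4% increase: 0.27410472 × 1.684 = 0.46159234848.
Overall factor 0.46159234848, i.e. -53.8%.

-53.8%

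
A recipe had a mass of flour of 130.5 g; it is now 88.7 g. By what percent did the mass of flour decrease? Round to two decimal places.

32.03%

Change: 88.7 − 130.5 = -41.8.
Relative to the original: -41.8 ÷ 130.5 ≈ -32.03%.
So the mass of flour decreased by 32.03%.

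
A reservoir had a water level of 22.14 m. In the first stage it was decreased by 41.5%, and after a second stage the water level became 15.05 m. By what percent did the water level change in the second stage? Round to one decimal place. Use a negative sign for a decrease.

16.2%

After the first stage: 22.14 × 0.585 = 12.9519.
Second-stage multiplier: 15.05 ÷ 12.9519 ≈ 1.16199.
That is a change of 16.2%.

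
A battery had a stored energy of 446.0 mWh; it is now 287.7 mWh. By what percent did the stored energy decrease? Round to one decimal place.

35.5%

Change: 287.7 − 446.0 = -158.3.
Relative to the original: -158.3 ÷ 446.0 ≈ -35.5%.
So the stored energy decreased by 35.5%.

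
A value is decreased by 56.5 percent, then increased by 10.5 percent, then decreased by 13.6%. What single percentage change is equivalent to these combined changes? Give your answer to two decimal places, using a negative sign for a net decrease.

A 56.5% decrease multiplies by 0.435.
Then a 10.5% increase: 0.435 × 1.105 = 0.480675.
Then a 13.6% decrease: 0.480675 × 0.864 = 0.4153032.
Overall factor 0.4153032, i.e. -58.47%.

-58.47%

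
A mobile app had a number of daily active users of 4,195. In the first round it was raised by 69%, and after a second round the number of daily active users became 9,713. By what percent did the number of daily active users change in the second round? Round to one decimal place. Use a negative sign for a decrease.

After the first round: 4,195 × 1.69 = 7089.55.
Second-round multiplier: 9,713 ÷ 7089.55 ≈ 1.37004.
That is a change of 37.0%.

37.0%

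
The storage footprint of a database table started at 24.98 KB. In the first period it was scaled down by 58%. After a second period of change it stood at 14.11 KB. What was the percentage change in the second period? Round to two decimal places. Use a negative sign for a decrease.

After the first period: 24.98 × 0.42 = 10.4916.
Second-period multiplier: 14.11 ÷ 10.4916 ≈ 1.344885.
That is a change of 34.49%.

34.49%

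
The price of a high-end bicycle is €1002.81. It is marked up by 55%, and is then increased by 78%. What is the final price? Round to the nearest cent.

€2766.75

Apply the 55% increase: €1002.81 × 1.55 = €1554.3555.
Apply the 78% increase: €1554.3555 × 1.78 = €2766.75279 ≈ €2766.75.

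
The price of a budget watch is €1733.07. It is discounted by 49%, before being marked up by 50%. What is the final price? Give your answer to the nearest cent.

Apply the 49% decrease: €1733.07 × 0.51 = €883.8657.
50% increase: €883.8657 × 1.5 = €1325.79855 ≈ €1325.80.

€1325.80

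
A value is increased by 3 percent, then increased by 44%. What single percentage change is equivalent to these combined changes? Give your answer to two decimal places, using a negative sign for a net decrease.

48.32%

The combined multiplier is 1.03 × 1.44 = 1.4832.
That corresponds to an increase of 48.32%.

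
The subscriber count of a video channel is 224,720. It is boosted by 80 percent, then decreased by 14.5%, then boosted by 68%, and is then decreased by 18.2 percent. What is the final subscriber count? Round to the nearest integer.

475,273

After the 80% increase: 224,720 × 1.8 = 404496.
14.5% decrease: 404496 × 0.855 = 345844.08.
Apply the 68% increase: 345844.08 × 1.68 = 581018.0544.
18.2% decrease: 581018.0544 × 0.818 = 475272.7684992 ≈ 475,273.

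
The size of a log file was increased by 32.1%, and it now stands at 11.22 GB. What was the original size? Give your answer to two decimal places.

8.49 GB

The overall multiplier applied was 1.321.
So the original size was 11.22 ÷ 1.321 ≈ 8.49 GB.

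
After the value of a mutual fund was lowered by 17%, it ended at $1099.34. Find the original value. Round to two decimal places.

$1324.51

The overall multiplier applied was 0.83.
So the original value was $1099.34 ÷ 0.83 ≈ $1324.51.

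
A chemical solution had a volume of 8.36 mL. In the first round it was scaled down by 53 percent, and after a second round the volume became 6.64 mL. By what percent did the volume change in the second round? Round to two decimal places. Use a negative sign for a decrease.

After the first round: 8.36 × 0.47 = 3.9292.
Second-round multiplier: 6.64 ÷ 3.9292 ≈ 1.689911.
That is a change of 68.99%.

68.99%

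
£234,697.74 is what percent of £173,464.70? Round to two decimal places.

£234,697.74 ÷ £173,464.70 ≈ 135.30%.

135.30%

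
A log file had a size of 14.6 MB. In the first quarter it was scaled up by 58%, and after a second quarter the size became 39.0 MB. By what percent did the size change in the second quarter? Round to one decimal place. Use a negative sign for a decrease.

69.1%

After the first quarter: 14.6 × 1.58 = 23.068.
Second-quarter multiplier: 39.0 ÷ 23.068 ≈ 1.69065.
That is a change of 69.1%.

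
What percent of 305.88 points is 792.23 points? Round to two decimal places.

792.23 points ÷ 305.88 points ≈ 259.00%.

259.00%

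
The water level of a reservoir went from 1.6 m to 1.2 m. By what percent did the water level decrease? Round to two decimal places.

25.00%

Change: 1.2 − 1.6 = -0.4.
Relative to the original: -0.4 ÷ 1.6 = -25.00%.
So the water level decreased by 25.00%.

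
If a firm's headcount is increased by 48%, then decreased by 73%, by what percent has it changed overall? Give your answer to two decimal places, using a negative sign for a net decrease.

The combined multiplier is 1.48 × 0.27 = 0.3996.
That corresponds to a decrease of 60.04%.

-60.04%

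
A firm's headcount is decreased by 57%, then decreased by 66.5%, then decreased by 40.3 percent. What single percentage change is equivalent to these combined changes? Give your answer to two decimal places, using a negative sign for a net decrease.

The combined multiplier is 0.43 × 0.335 × 0.597 = 0.08599785.
That corresponds to a decrease of 91.40%.

-91.40%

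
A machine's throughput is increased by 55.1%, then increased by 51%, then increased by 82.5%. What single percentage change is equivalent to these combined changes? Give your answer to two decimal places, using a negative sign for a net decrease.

A 55.1% increase multiplies by 1.551.
Then a 51% increase: 1.551 × 1.51 = 2.34201.
Then an 82.5% increase: 2.34201 × 1.825 = 4.27416825.
Overall factor 4.27416825, i.e. 327.42%.

327.42%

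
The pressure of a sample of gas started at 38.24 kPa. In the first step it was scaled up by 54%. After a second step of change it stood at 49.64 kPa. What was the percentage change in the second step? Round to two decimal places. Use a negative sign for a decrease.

-15.71%

After the first step: 38.24 × 1.54 = 58.8896.
Second-step multiplier: 49.64 ÷ 58.8896 ≈ 0.842933.
That is a change of -15.71%.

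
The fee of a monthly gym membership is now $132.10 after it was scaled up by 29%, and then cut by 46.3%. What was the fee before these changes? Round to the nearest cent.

$190.69

The overall multiplier applied was 1.29 × 0.537 = 0.69273.
So the original fee was $132.10 ÷ 0.69273 ≈ $190.69.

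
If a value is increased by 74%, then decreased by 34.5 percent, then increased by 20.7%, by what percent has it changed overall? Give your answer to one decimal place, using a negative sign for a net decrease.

The combined multiplier is 1.74 × 0.655 × 1.207 = 1.3756179.
That corresponds to an increase of 37.6%.

37.6%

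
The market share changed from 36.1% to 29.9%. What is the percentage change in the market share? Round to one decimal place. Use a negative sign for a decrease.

The change is 29.9 − 36.1 = -6.2 percentage points.
Relative to the original 36.1%, that is -6.2 ÷ 36.1 ≈ -17.2%.

-17.2%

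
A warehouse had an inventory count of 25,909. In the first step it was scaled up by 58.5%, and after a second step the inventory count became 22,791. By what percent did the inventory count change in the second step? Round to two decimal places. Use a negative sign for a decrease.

After the first step: 25,909 × 1.585 = 41065.765.
Second-step multiplier: 22,791 ÷ 41065.765 ≈ 0.554988.
That is a change of -44.50%.

-44.50%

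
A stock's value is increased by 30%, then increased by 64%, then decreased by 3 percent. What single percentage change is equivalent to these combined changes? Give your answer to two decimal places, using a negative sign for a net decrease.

106.80%

The combined multiplier is 1.3 × 1.64 × 0.97 = 2.06804.
That corresponds to an increase of 106.80%.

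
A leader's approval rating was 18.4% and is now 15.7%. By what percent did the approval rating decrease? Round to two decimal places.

The change is 15.7 − 18.4 = -2.7 percentage points.
Relative to the original 18.4%, that is -2.7 ÷ 18.4 ≈ -14.67%.
So the approval rating fell by 14.67%.

14.67%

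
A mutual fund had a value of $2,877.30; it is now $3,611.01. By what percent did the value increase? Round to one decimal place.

25.5%

Change: $3,611.01 − $2,877.30 = $733.71.
Relative to the original: $733.71 ÷ $2,877.30 ≈ 25.5%.
So the value increased by 25.5%.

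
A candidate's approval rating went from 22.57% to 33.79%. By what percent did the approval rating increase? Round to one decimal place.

The change is 33.79 − 22.57 = 11.22 percentage points.
Relative to the original 22.57%, that is 11.22 ÷ 22.57 ≈ 49.7%.
So the approval rating rose by 49.7%.

49.7%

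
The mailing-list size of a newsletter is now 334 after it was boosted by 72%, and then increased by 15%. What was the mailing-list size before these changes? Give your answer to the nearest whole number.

169

Undoing the 15% increase: 334 ÷ 1.15 ≈ 290.434783.
Undoing the 72% increase: 290.434783 ÷ 1.72 ≈ 169.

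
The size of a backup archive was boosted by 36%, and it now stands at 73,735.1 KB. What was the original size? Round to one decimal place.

54,217.0 KB

The overall multiplier applied was 1.36.
So the original size was 73,735.1 ÷ 1.36 ≈ 54,217.0 KB.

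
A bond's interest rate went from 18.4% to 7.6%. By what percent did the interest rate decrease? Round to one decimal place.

The change is 7.6 − 18.4 = -10.8 percentage points.
Relative to the original 18.4%, that is -10.8 ÷ 18.4 ≈ -58.7%.
So the interest rate fell by 58.7%.

58.7%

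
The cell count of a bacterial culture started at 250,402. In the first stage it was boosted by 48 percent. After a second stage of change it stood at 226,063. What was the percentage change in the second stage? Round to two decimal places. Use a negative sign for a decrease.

-39.00%

After the first stage: 250,402 × 1.48 = 370594.96.
Second-stage multiplier: 226,063 ÷ 370594.96 ≈ 0.61.
That is a change of -39.00%.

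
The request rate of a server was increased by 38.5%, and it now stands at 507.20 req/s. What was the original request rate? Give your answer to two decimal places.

366.21 req/s

The overall multiplier applied was 1.385.
So the original request rate was 507.20 ÷ 1.385 ≈ 366.21 req/s.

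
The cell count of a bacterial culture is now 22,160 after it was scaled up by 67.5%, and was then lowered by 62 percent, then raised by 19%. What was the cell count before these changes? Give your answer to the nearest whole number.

The overall multiplier applied was 1.675 × 0.38 × 1.19 = 0.757435.
So the original cell count was 22,160 ÷ 0.757435 ≈ 29,257.

29,257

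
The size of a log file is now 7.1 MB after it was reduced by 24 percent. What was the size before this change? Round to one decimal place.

9.3 MB

The overall multiplier applied was 0.76.
So the original size was 7.1 ÷ 0.76 ≈ 9.3 MB.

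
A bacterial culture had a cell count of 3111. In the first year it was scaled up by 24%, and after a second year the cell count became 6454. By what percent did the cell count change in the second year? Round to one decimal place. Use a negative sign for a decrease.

67.3%

After the first year: 3111 × 1.24 = 3857.64.
Second-year multiplier: 6454 ÷ 3857.64 ≈ 1.67304.
That is a change of 67.3%.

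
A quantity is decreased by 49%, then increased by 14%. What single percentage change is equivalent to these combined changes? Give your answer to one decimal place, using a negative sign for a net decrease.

The combined multiplier is 0.51 × 1.14 = 0.5814.
That corresponds to a decrease of 41.9%.

-41.9%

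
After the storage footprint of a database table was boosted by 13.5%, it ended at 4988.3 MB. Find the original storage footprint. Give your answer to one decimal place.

The overall multiplier applied was 1.135.
So the original storage footprint was 4988.3 ÷ 1.135 ≈ 4395.0 MB.

4395.0 MB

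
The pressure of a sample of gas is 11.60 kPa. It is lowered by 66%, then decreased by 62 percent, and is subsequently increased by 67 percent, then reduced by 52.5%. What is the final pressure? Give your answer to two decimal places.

After the 66% decrease: 11.60 × 0.34 = 3.944.
62% decrease: 3.944 × 0.38 = 1.49872.
Apply the 67% increase: 1.49872 × 1.67 = 2.5028624.
After the 52.5% decrease: 2.5028624 × 0.475 = 1.18885964 ≈ 1.19.

1.19 kPa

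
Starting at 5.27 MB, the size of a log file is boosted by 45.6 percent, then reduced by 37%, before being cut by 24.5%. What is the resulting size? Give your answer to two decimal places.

After the 45.6% increase: 5.27 × 1.456 = 7.67312.
After the 37% decrease: 7.67312 × 0.63 = 4.8340656.
24.5% decrease: 4.8340656 × 0.755 = 3.649719528 ≈ 3.65.

3.65 MB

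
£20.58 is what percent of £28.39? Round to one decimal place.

£20.58 ÷ £28.39 ≈ 72.5%.

72.5%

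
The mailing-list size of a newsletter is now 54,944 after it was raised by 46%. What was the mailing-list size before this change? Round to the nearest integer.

The overall multiplier applied was 1.46.
So the original mailing-list size was 54,944 ÷ 1.46 ≈ 37,633.

37,633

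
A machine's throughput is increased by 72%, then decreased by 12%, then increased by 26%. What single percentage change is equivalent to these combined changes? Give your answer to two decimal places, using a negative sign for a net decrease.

90.71%

The combined multiplier is 1.72 × 0.88 × 1.26 = 1.907136.
That corresponds to an increase of 90.71%.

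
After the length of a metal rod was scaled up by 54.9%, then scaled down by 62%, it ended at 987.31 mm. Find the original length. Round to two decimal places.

The overall multiplier applied was 1.549 × 0.38 = 0.58862.
So the original length was 987.31 ÷ 0.58862 ≈ 1677.33 mm.

1677.33 mm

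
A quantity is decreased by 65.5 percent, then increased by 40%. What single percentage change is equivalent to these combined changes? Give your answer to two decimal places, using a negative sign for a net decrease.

The combined multiplier is 0.345 × 1.4 = 0.483.
That corresponds to a decrease of 51.70%.

-51.70%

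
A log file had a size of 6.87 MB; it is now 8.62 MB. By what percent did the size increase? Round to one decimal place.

25.5%

Change: 8.62 − 6.87 = 1.75.
Relative to the original: 1.75 ÷ 6.87 ≈ 25.5%.
So the size increased by 25.5%.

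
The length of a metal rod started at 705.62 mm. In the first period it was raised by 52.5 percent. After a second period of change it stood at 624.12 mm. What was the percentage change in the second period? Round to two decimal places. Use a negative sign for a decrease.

After the first period: 705.62 × 1.525 = 1076.0705.
Second-period multiplier: 624.12 ÷ 1076.0705 ≈ 0.579999.
That is a change of -42.00%.

-42.00%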